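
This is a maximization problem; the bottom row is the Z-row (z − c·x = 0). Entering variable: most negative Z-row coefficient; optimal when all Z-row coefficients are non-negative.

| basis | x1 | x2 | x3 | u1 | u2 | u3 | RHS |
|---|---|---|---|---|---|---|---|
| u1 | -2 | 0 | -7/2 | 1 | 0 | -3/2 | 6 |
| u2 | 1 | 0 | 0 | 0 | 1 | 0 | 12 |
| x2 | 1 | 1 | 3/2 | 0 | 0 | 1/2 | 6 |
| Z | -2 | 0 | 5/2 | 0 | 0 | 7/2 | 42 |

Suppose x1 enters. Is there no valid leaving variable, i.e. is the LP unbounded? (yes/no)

Column x1 has positive entries in row(s) 2, 3, so the ratio test bounds it — not unbounded.

no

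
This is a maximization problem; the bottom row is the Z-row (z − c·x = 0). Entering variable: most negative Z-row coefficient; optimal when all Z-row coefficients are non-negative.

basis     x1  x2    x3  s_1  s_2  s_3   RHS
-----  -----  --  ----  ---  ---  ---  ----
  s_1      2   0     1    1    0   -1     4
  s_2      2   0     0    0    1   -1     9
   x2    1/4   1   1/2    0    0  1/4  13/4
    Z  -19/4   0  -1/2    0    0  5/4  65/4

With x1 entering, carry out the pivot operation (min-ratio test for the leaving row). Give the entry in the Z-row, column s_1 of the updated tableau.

Ratio test on column x1 — row 1: 4/2 = 2; row 2: 9/2 = 9/2; row 3: (13/4)/(1/4) = 13. Minimum is 2 at row 1 (s_1 leaves); pivot element 2.
Divide row 1 by 2; eliminate column x1 from the other rows.
Z-row update in column s_1: 0 − (-19/4)·(1/2) = 19/8.

19/8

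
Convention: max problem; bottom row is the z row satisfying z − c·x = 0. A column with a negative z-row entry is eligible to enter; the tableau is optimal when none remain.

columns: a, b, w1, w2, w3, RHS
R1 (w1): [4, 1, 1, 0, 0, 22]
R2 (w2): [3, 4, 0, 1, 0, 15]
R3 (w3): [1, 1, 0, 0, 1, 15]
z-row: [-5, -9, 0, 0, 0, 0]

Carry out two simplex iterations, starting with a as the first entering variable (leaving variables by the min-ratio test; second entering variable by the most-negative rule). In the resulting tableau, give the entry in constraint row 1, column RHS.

Ratio test on column a — row 1: 22/4 = 11/2; row 2: 15/3 = 5; row 3: 15/1 = 15. Minimum is 5 at row 2 (w2 leaves); pivot element 3.
Divide row 2 by 3; eliminate column a from the other rows.
Second iteration: most negative z-row entry is -7/3 in column b, so b enters.
Ratio test on column b — row 1: entry -13/3 ≤ 0; row 2: 5/(4/3) = 15/4; row 3: entry -1/3 ≤ 0. Minimum is 15/4 at row 2 (a leaves); pivot element 4/3.
Divide row 2 by 4/3; eliminate column b from the other rows.
After both pivots, the entry at constraint row 1, column RHS is 73/4.

73/4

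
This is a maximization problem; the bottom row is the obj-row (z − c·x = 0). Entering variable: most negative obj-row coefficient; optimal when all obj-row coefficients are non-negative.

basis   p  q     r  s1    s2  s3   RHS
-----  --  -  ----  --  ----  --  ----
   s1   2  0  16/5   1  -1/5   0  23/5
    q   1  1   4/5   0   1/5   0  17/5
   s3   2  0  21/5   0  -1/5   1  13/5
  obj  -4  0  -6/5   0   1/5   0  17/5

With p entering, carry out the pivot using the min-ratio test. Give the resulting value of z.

Ratio test on column p — row 1: (23/5)/2 = 23/10; row 2: (17/5)/1 = 17/5; row 3: (13/5)/2 = 13/10. Minimum is 13/10 at row 3 (s3 leaves); pivot element 2.
Pivot on row 3; the obj-row RHS becomes 17/5 − (-4)·(13/10) = 43/5.

43/5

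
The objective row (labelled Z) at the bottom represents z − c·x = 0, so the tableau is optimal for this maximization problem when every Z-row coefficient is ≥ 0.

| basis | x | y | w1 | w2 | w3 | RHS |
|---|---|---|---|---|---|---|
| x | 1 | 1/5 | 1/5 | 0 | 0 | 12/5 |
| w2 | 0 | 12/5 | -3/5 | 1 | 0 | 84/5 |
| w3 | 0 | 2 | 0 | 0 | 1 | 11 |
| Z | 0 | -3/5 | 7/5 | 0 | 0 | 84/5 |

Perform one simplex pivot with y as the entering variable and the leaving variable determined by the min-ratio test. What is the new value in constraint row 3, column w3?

1/2

Ratio test on column y — row 1: (12/5)/(1/5) = 12; row 2: (84/5)/(12/5) = 7; row 3: 11/2 = 11/2. Minimum is 11/2 at row 3 (w3 leaves); pivot element 2.
Divide row 3 by 2; eliminate column y from the other rows.
In the new row 3, the w3 entry is the old entry divided by the pivot: 1/2 = 1/2.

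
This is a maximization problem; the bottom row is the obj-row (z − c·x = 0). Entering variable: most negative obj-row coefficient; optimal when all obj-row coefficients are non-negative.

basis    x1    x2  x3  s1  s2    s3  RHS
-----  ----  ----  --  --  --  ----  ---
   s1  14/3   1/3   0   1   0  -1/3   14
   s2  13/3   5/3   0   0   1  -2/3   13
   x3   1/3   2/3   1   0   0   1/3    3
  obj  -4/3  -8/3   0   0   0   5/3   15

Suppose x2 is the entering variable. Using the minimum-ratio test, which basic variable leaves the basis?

Column x2 entries and ratios — s1: 14/(1/3) = 42; s2: 13/(5/3) = 39/5; x3: 3/(2/3) = 9/2.
Smallest ratio is 9/2 in the row of x3, so x3 leaves.

x3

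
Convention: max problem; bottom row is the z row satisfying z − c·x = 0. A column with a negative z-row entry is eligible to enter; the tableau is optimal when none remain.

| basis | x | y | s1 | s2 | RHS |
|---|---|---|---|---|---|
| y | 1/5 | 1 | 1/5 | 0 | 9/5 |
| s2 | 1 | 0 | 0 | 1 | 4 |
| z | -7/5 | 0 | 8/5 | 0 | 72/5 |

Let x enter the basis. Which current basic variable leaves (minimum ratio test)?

Column x entries and ratios — y: (9/5)/(1/5) = 9; s2: 4/1 = 4.
Smallest ratio is 4 in the row of s2, so s2 leaves.

s2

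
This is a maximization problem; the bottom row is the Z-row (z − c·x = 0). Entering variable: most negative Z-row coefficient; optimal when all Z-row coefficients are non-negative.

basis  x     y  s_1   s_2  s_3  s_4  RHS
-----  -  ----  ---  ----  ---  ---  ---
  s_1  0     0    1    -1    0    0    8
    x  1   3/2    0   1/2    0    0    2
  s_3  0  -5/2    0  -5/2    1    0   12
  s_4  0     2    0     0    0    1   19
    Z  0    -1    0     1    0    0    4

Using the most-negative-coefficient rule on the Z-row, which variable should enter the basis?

Negative Z-row entries: y: -1.
The most negative is -1 in column y, so y enters.

y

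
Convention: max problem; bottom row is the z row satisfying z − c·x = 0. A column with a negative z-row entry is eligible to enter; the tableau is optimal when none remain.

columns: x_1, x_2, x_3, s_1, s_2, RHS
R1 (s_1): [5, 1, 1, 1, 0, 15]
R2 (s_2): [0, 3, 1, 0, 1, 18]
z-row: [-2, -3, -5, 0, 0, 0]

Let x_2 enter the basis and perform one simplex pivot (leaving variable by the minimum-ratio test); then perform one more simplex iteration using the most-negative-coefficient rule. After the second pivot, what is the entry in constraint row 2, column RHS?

3/2

Ratio test on column x_2 — row 1: 15/1 = 15; row 2: 18/3 = 6. Minimum is 6 at row 2 (s_2 leaves); pivot element 3.
Divide row 2 by 3; eliminate column x_2 from the other rows.
Second iteration: most negative z-row entry is -4 in column x_3, so x_3 enters.
Ratio test on column x_3 — row 1: 9/(2/3) = 27/2; row 2: 6/(1/3) = 18. Minimum is 27/2 at row 1 (s_1 leaves); pivot element 2/3.
Divide row 1 by 2/3; eliminate column x_3 from the other rows.
After both pivots, the entry at constraint row 2, column RHS is 3/2.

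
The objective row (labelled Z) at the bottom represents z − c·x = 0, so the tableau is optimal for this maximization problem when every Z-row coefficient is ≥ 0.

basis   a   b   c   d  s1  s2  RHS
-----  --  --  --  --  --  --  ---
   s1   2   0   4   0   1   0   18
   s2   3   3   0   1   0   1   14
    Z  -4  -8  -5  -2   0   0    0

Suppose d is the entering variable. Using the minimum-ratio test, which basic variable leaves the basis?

Column d entries and ratios — s1: 0 ≤ 0, skip; s2: 14/1 = 14.
Smallest ratio is 14 in the row of s2, so s2 leaves.

s2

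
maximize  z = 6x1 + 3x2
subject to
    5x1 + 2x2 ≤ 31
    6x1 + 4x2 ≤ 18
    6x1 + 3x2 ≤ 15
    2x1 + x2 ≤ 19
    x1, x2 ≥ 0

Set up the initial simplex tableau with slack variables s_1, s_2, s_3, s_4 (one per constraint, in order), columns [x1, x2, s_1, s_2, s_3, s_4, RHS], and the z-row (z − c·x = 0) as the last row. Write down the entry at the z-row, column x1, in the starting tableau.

The z-row carries the negated objective coefficients: the x1 entry is -6.

-6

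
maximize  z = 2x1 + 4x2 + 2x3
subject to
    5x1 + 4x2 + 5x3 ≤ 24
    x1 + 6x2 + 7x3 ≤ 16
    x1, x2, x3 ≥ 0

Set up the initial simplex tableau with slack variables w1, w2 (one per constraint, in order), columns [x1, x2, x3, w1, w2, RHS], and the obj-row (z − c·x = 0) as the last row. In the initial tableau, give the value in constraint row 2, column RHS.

16

The RHS of constraint 2 is b_2 = 16.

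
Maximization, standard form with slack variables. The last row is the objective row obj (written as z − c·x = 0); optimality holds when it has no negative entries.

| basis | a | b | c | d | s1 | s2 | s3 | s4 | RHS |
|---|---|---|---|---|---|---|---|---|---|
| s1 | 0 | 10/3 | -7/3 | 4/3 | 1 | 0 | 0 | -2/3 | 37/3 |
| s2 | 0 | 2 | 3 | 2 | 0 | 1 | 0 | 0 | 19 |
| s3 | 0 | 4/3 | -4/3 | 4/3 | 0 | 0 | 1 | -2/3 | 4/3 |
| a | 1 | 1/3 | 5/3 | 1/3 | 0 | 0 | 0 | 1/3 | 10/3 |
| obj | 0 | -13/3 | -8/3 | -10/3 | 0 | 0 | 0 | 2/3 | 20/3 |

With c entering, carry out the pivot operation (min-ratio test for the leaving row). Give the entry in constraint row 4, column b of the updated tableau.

Ratio test on column c — row 1: entry -7/3 ≤ 0; row 2: 19/3 = 19/3; row 3: entry -4/3 ≤ 0; row 4: (10/3)/(5/3) = 2. Minimum is 2 at row 4 (a leaves); pivot element 5/3.
Divide row 4 by 5/3; eliminate column c from the other rows.
In the new row 4, the b entry is the old entry divided by the pivot: (1/3)/(5/3) = 1/5.

1/5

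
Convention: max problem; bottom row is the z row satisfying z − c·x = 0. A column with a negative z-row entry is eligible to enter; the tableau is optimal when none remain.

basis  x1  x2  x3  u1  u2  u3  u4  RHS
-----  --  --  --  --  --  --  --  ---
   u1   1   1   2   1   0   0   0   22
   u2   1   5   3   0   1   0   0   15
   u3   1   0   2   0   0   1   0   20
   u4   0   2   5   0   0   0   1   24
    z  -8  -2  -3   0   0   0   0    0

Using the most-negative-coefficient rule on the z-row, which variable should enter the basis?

x1

Negative z-row entries: x1: -8, x2: -2, x3: -3.
The most negative is -8 in column x1, so x1 enters.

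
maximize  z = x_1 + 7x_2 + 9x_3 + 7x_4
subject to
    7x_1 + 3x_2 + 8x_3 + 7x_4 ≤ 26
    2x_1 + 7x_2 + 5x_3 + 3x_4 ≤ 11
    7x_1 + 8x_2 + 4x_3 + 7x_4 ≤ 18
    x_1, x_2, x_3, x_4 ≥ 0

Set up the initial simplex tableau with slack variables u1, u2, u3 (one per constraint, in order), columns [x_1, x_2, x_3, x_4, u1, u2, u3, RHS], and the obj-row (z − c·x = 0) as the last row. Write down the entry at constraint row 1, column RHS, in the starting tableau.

The RHS of constraint 1 is b_1 = 26.

26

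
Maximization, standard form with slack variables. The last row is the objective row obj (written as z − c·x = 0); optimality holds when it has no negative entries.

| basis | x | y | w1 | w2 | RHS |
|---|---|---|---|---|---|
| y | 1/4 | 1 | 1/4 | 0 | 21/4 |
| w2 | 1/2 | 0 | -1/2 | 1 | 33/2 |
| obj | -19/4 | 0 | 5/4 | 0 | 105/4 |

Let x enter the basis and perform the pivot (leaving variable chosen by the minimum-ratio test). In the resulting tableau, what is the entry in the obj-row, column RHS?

126

Ratio test on column x — row 1: (21/4)/(1/4) = 21; row 2: (33/2)/(1/2) = 33. Minimum is 21 at row 1 (y leaves); pivot element 1/4.
Divide row 1 by 1/4; eliminate column x from the other rows.
obj-row update in column RHS: 105/4 − (-19/4)·21 = 126.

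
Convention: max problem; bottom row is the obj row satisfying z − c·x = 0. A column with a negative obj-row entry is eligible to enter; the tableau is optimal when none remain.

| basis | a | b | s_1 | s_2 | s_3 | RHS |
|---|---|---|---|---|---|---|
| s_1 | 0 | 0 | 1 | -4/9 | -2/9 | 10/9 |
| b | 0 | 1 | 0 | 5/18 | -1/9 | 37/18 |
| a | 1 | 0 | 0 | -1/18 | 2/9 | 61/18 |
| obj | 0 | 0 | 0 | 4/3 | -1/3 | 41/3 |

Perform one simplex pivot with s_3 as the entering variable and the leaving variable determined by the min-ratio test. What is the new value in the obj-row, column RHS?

75/4

Ratio test on column s_3 — row 1: entry -2/9 ≤ 0; row 2: entry -1/9 ≤ 0; row 3: (61/18)/(2/9) = 61/4. Minimum is 61/4 at row 3 (a leaves); pivot element 2/9.
Divide row 3 by 2/9; eliminate column s_3 from the other rows.
obj-row update in column RHS: 41/3 − (-1/3)·(61/4) = 75/4.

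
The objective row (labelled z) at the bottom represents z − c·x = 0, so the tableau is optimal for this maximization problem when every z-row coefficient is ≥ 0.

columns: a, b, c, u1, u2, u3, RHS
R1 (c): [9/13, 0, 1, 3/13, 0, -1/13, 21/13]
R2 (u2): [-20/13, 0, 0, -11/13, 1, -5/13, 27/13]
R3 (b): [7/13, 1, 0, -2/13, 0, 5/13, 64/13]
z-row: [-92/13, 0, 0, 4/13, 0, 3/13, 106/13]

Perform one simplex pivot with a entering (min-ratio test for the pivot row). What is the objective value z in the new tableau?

Ratio test on column a — row 1: (21/13)/(9/13) = 7/3; row 2: entry -20/13 ≤ 0; row 3: (64/13)/(7/13) = 64/7. Minimum is 7/3 at row 1 (c leaves); pivot element 9/13.
Pivot on row 1; the z-row RHS becomes 106/13 − (-92/13)·(7/3) = 74/3.

74/3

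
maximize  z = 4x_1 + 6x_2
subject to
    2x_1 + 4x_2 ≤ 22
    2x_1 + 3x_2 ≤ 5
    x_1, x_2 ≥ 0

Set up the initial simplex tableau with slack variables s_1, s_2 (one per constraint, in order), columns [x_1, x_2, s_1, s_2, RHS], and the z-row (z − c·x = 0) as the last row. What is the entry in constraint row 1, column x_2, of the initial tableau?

4

Constraint 1 has coefficient 4 on x_2.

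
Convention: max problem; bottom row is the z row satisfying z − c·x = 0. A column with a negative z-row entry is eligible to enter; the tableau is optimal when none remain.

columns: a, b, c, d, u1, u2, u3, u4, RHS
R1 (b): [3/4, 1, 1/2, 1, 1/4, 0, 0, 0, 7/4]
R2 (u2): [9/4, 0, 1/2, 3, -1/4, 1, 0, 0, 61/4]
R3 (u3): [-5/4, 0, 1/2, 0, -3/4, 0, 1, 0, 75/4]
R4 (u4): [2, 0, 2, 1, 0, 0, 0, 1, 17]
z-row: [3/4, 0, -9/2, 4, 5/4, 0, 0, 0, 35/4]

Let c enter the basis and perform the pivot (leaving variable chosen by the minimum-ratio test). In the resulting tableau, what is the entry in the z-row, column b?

Ratio test on column c — row 1: (7/4)/(1/2) = 7/2; row 2: (61/4)/(1/2) = 61/2; row 3: (75/4)/(1/2) = 75/2; row 4: 17/2 = 17/2. Minimum is 7/2 at row 1 (b leaves); pivot element 1/2.
Divide row 1 by 1/2; eliminate column c from the other rows.
z-row update in column b: 0 − (-9/2)·2 = 9.

9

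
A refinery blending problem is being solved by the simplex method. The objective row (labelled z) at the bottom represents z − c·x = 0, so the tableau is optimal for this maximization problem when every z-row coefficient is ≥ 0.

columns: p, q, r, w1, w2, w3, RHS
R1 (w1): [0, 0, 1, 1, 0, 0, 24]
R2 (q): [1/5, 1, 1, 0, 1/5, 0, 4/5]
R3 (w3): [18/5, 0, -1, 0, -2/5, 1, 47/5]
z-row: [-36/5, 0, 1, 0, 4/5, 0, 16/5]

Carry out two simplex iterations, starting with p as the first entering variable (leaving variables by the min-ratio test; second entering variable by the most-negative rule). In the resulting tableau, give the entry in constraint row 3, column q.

5/19

Ratio test on column p — row 1: entry 0 ≤ 0; row 2: (4/5)/(1/5) = 4; row 3: (47/5)/(18/5) = 47/18. Minimum is 47/18 at row 3 (w3 leaves); pivot element 18/5.
Divide row 3 by 18/5; eliminate column p from the other rows.
Second iteration: most negative z-row entry is -1 in column r, so r enters.
Ratio test on column r — row 1: 24/1 = 24; row 2: (5/18)/(19/18) = 5/19; row 3: entry -5/18 ≤ 0. Minimum is 5/19 at row 2 (q leaves); pivot element 19/18.
Divide row 2 by 19/18; eliminate column r from the other rows.
After both pivots, the entry at constraint row 3, column q is 5/19.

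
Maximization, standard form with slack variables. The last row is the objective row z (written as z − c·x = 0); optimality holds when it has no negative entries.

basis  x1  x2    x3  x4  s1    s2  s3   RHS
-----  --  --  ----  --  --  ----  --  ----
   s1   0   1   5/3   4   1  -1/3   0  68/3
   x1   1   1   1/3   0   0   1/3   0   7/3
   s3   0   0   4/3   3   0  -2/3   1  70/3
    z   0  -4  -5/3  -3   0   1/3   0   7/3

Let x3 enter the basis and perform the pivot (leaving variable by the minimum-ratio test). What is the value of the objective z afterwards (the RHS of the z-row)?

14

Ratio test on column x3 — row 1: (68/3)/(5/3) = 68/5; row 2: (7/3)/(1/3) = 7; row 3: (70/3)/(4/3) = 35/2. Minimum is 7 at row 2 (x1 leaves); pivot element 1/3.
Pivot on row 2; the z-row RHS becomes 7/3 − (-5/3)·7 = 14.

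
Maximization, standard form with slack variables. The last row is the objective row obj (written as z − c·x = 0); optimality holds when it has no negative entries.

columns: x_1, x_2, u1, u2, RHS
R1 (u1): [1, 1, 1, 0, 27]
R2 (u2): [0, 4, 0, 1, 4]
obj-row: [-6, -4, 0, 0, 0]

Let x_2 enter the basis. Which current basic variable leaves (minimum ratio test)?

u2

Column x_2 entries and ratios — u1: 27/1 = 27; u2: 4/4 = 1.
Smallest ratio is 1 in the row of u2, so u2 leaves.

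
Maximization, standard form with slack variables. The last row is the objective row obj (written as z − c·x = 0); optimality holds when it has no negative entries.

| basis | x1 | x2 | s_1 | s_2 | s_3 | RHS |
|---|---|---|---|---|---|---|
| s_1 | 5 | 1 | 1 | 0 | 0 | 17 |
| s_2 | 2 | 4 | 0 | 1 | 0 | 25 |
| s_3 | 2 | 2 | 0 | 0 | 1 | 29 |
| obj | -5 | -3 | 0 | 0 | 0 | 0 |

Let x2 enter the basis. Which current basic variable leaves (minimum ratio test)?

Column x2 entries and ratios — s_1: 17/1 = 17; s_2: 25/4 = 25/4; s_3: 29/2 = 29/2.
Smallest ratio is 25/4 in the row of s_2, so s_2 leaves.

s_2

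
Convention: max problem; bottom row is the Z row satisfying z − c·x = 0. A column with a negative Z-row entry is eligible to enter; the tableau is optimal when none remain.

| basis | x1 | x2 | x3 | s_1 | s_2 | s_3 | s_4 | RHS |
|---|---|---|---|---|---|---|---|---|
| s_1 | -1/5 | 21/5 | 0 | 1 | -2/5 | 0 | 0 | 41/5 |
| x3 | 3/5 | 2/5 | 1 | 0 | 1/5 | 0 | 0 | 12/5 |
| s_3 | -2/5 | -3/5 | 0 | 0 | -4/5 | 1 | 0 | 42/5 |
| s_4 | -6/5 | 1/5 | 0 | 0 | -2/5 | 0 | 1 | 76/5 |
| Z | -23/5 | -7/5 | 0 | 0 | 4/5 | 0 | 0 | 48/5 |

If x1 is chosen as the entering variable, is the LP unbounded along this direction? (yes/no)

no

Column x1 has positive entries in row(s) 2, so the ratio test bounds it — not unbounded.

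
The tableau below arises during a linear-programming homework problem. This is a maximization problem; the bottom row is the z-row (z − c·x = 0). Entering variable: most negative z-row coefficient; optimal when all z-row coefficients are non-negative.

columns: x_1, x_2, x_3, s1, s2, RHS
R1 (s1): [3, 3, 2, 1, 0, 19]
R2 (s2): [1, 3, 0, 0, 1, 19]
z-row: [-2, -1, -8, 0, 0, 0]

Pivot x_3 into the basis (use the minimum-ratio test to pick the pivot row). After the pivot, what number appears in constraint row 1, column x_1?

Ratio test on column x_3 — row 1: 19/2 = 19/2; row 2: entry 0 ≤ 0. Minimum is 19/2 at row 1 (s1 leaves); pivot element 2.
Divide row 1 by 2; eliminate column x_3 from the other rows.
In the new row 1, the x_1 entry is the old entry divided by the pivot: 3/2 = 3/2.

3/2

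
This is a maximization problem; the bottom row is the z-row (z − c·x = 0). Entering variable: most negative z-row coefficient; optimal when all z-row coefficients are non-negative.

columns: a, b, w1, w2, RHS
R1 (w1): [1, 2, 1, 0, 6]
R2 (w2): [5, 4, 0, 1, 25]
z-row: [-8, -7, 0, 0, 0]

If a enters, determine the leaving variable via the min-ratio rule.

w2

Column a entries and ratios — w1: 6/1 = 6; w2: 25/5 = 5.
Smallest ratio is 5 in the row of w2, so w2 leaves.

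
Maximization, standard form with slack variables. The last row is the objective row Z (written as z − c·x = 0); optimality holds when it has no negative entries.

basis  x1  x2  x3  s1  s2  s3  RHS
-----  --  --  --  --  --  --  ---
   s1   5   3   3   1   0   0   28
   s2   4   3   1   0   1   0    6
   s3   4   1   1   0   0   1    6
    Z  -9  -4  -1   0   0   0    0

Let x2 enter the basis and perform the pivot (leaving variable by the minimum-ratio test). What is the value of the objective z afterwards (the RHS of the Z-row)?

8

Ratio test on column x2 — row 1: 28/3 = 28/3; row 2: 6/3 = 2; row 3: 6/1 = 6. Minimum is 2 at row 2 (s2 leaves); pivot element 3.
Pivot on row 2; the Z-row RHS becomes 0 − (-4)·2 = 8.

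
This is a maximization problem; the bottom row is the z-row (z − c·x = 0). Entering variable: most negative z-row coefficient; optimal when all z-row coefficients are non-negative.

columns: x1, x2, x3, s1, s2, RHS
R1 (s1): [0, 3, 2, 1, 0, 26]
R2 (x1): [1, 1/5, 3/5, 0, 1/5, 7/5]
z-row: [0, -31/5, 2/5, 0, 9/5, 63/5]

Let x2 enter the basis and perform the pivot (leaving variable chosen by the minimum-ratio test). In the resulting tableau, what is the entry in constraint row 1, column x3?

Ratio test on column x2 — row 1: 26/3 = 26/3; row 2: (7/5)/(1/5) = 7. Minimum is 7 at row 2 (x1 leaves); pivot element 1/5.
Divide row 2 by 1/5; eliminate column x2 from the other rows.
Row 1 update in column x3: 2 − 3·3 = -7.

-7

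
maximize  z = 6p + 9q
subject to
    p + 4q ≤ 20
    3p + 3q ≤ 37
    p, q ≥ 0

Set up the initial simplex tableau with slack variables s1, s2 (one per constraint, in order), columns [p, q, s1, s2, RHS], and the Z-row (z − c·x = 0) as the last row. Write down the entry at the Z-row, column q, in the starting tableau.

The Z-row carries the negated objective coefficients: the q entry is -9.

-9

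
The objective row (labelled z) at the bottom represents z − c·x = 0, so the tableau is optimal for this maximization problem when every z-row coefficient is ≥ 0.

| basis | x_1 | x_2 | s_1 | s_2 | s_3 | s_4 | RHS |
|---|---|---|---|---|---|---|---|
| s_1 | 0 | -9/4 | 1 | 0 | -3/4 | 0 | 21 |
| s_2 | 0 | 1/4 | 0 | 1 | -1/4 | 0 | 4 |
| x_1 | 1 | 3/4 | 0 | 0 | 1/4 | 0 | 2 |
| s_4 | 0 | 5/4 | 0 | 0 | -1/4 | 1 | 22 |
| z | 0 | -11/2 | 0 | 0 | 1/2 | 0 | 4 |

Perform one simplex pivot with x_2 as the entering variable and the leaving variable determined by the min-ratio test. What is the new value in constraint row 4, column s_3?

Ratio test on column x_2 — row 1: entry -9/4 ≤ 0; row 2: 4/(1/4) = 16; row 3: 2/(3/4) = 8/3; row 4: 22/(5/4) = 88/5. Minimum is 8/3 at row 3 (x_1 leaves); pivot element 3/4.
Divide row 3 by 3/4; eliminate column x_2 from the other rows.
Row 4 update in column s_3: -1/4 − (5/4)·(1/3) = -2/3.

-2/3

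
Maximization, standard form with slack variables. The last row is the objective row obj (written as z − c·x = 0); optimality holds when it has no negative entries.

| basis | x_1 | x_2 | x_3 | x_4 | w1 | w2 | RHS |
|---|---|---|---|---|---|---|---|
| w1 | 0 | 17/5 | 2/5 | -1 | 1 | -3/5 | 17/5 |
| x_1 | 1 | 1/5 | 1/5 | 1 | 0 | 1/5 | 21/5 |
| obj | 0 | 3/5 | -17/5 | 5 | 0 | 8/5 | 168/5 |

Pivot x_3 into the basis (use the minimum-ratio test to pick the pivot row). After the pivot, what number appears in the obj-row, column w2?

-7/2

Ratio test on column x_3 — row 1: (17/5)/(2/5) = 17/2; row 2: (21/5)/(1/5) = 21. Minimum is 17/2 at row 1 (w1 leaves); pivot element 2/5.
Divide row 1 by 2/5; eliminate column x_3 from the other rows.
obj-row update in column w2: 8/5 − (-17/5)·(-3/2) = -7/2.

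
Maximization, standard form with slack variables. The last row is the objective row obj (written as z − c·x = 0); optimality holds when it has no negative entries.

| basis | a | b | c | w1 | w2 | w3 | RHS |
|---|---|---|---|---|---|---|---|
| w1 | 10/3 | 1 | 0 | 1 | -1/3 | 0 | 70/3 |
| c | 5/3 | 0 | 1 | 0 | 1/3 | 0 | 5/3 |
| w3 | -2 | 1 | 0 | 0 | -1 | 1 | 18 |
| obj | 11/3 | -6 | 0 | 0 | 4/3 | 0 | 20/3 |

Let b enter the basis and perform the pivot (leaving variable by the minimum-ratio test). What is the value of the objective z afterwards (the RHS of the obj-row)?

Ratio test on column b — row 1: (70/3)/1 = 70/3; row 2: entry 0 ≤ 0; row 3: 18/1 = 18. Minimum is 18 at row 3 (w3 leaves); pivot element 1.
Pivot on row 3; the obj-row RHS becomes 20/3 − (-6)·18 = 344/3.

344/3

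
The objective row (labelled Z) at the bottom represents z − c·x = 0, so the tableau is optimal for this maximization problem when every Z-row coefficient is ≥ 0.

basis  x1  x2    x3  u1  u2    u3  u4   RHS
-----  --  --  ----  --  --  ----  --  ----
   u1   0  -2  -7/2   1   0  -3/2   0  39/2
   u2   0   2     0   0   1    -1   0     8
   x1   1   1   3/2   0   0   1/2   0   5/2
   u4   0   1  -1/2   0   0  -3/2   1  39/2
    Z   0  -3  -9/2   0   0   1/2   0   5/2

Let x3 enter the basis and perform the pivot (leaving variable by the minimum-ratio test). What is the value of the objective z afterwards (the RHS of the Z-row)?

10

Ratio test on column x3 — row 1: entry -7/2 ≤ 0; row 2: entry 0 ≤ 0; row 3: (5/2)/(3/2) = 5/3; row 4: entry -1/2 ≤ 0. Minimum is 5/3 at row 3 (x1 leaves); pivot element 3/2.
Pivot on row 3; the Z-row RHS becomes 5/2 − (-9/2)·(5/3) = 10.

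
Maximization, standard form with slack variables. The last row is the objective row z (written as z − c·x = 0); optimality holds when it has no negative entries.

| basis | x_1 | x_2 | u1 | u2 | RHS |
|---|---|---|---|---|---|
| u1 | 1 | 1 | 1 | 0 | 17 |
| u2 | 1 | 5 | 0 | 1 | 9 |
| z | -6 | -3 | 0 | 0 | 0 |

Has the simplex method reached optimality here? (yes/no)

no

The z-row has a negative entry -6 in column x_1, so it is not optimal.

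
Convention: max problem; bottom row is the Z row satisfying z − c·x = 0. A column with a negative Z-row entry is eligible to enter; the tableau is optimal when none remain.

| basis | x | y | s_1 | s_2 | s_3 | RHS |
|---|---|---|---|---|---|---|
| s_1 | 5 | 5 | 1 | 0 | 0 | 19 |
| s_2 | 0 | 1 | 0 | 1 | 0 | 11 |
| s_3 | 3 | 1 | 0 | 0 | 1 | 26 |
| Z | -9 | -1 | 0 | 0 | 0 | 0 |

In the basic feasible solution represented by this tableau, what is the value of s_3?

s_3 is basic (row 3); its value is the RHS of that row, 26.

26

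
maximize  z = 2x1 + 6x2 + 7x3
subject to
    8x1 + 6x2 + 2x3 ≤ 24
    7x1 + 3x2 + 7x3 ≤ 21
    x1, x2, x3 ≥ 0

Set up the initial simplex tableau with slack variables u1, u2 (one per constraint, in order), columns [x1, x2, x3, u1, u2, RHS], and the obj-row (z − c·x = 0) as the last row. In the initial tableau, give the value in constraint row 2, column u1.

Slack u1 belongs to constraint 1; its column is the unit vector e_1, so the entry in row 2 is 0.

0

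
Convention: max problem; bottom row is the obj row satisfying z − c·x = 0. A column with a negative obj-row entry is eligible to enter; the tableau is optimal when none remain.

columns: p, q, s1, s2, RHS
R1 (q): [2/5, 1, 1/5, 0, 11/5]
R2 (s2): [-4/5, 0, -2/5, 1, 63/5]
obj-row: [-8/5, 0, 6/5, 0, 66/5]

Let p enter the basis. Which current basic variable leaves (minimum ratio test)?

q

Column p entries and ratios — q: (11/5)/(2/5) = 11/2; s2: -4/5 ≤ 0, skip.
Smallest ratio is 11/2 in the row of q, so q leaves.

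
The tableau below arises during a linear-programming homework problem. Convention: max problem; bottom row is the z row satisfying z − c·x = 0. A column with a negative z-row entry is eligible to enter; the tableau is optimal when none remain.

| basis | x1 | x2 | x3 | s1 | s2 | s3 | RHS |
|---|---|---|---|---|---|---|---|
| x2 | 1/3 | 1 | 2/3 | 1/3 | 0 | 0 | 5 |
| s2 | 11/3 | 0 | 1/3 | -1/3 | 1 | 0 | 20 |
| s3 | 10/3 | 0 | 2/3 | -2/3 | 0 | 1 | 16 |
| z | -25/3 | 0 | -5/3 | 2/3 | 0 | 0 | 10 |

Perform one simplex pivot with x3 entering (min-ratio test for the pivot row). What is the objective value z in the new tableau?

45/2

Ratio test on column x3 — row 1: 5/(2/3) = 15/2; row 2: 20/(1/3) = 60; row 3: 16/(2/3) = 24. Minimum is 15/2 at row 1 (x2 leaves); pivot element 2/3.
Pivot on row 1; the z-row RHS becomes 10 − (-5/3)·(15/2) = 45/2.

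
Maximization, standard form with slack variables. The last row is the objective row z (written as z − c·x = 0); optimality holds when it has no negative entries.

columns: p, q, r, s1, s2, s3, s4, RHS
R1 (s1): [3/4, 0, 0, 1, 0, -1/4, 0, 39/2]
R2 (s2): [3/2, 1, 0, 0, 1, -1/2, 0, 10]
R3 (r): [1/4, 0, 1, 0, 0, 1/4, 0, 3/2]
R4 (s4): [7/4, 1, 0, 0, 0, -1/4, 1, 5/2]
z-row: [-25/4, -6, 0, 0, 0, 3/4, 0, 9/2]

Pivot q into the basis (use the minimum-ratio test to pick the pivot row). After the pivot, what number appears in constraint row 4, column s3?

Ratio test on column q — row 1: entry 0 ≤ 0; row 2: 10/1 = 10; row 3: entry 0 ≤ 0; row 4: (5/2)/1 = 5/2. Minimum is 5/2 at row 4 (s4 leaves); pivot element 1.
Divide row 4 by 1; eliminate column q from the other rows.
In the new row 4, the s3 entry is the old entry divided by the pivot: (-1/4)/1 = -1/4.

-1/4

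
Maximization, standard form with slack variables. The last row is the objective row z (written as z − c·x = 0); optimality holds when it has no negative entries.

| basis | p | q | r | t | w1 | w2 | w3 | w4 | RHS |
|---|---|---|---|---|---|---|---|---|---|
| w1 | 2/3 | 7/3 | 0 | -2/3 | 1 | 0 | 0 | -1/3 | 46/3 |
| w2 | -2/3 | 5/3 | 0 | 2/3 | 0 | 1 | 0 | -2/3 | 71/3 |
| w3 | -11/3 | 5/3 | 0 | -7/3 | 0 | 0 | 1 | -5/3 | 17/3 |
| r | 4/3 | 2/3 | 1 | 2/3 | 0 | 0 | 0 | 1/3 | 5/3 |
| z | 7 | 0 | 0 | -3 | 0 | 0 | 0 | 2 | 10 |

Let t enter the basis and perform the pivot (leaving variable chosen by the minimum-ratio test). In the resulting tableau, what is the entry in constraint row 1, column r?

Ratio test on column t — row 1: entry -2/3 ≤ 0; row 2: (71/3)/(2/3) = 71/2; row 3: entry -7/3 ≤ 0; row 4: (5/3)/(2/3) = 5/2. Minimum is 5/2 at row 4 (r leaves); pivot element 2/3.
Divide row 4 by 2/3; eliminate column t from the other rows.
Row 1 update in column r: 0 − (-2/3)·(3/2) = 1.

1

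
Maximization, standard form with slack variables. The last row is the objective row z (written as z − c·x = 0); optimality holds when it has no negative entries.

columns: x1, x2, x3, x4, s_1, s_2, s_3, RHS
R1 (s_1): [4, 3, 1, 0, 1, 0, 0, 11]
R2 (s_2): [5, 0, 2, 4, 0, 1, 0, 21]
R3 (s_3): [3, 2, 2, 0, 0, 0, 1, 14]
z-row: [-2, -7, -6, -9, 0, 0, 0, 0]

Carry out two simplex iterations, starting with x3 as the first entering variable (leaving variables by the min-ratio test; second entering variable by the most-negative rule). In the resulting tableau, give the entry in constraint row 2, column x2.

Ratio test on column x3 — row 1: 11/1 = 11; row 2: 21/2 = 21/2; row 3: 14/2 = 7. Minimum is 7 at row 3 (s_3 leaves); pivot element 2.
Divide row 3 by 2; eliminate column x3 from the other rows.
Second iteration: most negative z-row entry is -9 in column x4, so x4 enters.
Ratio test on column x4 — row 1: entry 0 ≤ 0; row 2: 7/4 = 7/4; row 3: entry 0 ≤ 0. Minimum is 7/4 at row 2 (s_2 leaves); pivot element 4.
Divide row 2 by 4; eliminate column x4 from the other rows.
After both pivots, the entry at constraint row 2, column x2 is -1/2.

-1/2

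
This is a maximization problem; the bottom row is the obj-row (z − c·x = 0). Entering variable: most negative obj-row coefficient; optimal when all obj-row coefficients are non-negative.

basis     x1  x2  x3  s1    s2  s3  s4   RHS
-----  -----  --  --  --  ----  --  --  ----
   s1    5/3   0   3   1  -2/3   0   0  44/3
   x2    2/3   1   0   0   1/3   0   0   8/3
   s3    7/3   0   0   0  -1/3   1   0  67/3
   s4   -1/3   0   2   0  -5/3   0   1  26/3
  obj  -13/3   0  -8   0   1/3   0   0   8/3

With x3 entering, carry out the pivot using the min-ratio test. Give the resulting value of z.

Ratio test on column x3 — row 1: (44/3)/3 = 44/9; row 2: entry 0 ≤ 0; row 3: entry 0 ≤ 0; row 4: (26/3)/2 = 13/3. Minimum is 13/3 at row 4 (s4 leaves); pivot element 2.
Pivot on row 4; the obj-row RHS becomes 8/3 − (-8)·(13/3) = 112/3.

112/3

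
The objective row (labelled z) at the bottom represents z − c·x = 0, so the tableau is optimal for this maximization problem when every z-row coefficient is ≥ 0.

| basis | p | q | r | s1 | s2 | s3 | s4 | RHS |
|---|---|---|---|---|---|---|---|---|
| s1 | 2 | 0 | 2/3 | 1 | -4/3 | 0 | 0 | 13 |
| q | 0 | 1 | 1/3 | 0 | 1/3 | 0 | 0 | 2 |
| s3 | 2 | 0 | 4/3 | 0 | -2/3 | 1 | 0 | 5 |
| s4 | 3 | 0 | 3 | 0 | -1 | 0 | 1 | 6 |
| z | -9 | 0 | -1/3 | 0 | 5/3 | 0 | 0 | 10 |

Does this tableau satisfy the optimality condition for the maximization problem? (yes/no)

no

The z-row has a negative entry -9 in column p, so it is not optimal.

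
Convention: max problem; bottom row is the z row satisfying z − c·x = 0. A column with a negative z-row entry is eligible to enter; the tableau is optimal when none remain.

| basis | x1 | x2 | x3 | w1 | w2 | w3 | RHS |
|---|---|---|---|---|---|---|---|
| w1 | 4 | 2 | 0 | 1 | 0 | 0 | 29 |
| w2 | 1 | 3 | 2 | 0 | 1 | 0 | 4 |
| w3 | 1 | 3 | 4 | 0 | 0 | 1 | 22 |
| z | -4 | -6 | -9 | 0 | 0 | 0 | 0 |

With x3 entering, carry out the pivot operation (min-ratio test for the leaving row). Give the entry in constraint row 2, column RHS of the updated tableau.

Ratio test on column x3 — row 1: entry 0 ≤ 0; row 2: 4/2 = 2; row 3: 22/4 = 11/2. Minimum is 2 at row 2 (w2 leaves); pivot element 2.
Divide row 2 by 2; eliminate column x3 from the other rows.
In the new row 2, the RHS entry is the old entry divided by the pivot: 4/2 = 2.

2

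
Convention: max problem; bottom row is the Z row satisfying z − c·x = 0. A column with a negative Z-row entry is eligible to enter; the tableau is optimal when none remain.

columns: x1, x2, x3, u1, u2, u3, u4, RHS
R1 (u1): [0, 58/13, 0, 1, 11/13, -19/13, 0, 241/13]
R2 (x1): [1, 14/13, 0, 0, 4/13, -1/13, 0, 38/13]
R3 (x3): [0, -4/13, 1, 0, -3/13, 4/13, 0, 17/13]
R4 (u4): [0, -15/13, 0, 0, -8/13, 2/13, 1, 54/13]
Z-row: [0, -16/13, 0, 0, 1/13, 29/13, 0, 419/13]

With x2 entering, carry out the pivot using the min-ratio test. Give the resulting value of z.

Ratio test on column x2 — row 1: (241/13)/(58/13) = 241/58; row 2: (38/13)/(14/13) = 19/7; row 3: entry -4/13 ≤ 0; row 4: entry -15/13 ≤ 0. Minimum is 19/7 at row 2 (x1 leaves); pivot element 14/13.
Pivot on row 2; the Z-row RHS becomes 419/13 − (-16/13)·(19/7) = 249/7.

249/7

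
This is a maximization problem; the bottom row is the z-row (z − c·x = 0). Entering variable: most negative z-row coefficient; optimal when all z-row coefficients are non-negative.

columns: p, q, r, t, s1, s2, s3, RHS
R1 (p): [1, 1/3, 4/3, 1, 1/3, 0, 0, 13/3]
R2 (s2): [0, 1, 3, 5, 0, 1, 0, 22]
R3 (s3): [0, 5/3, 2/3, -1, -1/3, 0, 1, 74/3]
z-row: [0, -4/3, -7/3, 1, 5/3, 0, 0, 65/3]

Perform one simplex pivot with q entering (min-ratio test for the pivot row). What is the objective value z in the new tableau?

39

Ratio test on column q — row 1: (13/3)/(1/3) = 13; row 2: 22/1 = 22; row 3: (74/3)/(5/3) = 74/5. Minimum is 13 at row 1 (p leaves); pivot element 1/3.
Pivot on row 1; the z-row RHS becomes 65/3 − (-4/3)·13 = 39.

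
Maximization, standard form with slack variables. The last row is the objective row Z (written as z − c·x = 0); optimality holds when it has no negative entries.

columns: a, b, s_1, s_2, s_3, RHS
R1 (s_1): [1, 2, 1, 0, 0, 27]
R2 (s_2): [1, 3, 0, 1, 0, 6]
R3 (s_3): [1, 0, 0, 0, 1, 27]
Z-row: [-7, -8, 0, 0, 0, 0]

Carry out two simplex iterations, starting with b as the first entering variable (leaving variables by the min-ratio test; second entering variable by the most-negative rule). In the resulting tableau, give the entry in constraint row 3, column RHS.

21

Ratio test on column b — row 1: 27/2 = 27/2; row 2: 6/3 = 2; row 3: entry 0 ≤ 0. Minimum is 2 at row 2 (s_2 leaves); pivot element 3.
Divide row 2 by 3; eliminate column b from the other rows.
Second iteration: most negative Z-row entry is -13/3 in column a, so a enters.
Ratio test on column a — row 1: 23/(1/3) = 69; row 2: 2/(1/3) = 6; row 3: 27/1 = 27. Minimum is 6 at row 2 (b leaves); pivot element 1/3.
Divide row 2 by 1/3; eliminate column a from the other rows.
After both pivots, the entry at constraint row 3, column RHS is 21.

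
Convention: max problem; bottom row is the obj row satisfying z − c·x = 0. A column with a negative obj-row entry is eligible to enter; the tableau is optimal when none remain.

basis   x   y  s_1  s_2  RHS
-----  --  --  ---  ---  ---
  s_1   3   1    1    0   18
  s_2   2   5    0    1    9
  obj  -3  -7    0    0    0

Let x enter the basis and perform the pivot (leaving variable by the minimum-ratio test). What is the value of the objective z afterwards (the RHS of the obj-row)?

27/2

Ratio test on column x — row 1: 18/3 = 6; row 2: 9/2 = 9/2. Minimum is 9/2 at row 2 (s_2 leaves); pivot element 2.
Pivot on row 2; the obj-row RHS becomes 0 − (-3)·(9/2) = 27/2.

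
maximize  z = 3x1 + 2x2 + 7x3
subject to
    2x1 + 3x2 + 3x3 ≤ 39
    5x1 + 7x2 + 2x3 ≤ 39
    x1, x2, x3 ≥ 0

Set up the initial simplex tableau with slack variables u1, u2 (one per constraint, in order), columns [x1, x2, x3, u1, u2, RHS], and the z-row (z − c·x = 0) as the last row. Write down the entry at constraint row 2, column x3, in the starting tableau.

2

Constraint 2 has coefficient 2 on x3.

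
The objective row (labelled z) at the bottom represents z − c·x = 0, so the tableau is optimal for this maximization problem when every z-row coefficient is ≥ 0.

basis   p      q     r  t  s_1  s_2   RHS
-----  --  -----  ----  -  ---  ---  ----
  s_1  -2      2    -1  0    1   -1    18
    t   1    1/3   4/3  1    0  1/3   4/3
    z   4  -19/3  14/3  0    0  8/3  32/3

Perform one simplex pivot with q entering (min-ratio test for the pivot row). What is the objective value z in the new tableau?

36

Ratio test on column q — row 1: 18/2 = 9; row 2: (4/3)/(1/3) = 4. Minimum is 4 at row 2 (t leaves); pivot element 1/3.
Pivot on row 2; the z-row RHS becomes 32/3 − (-19/3)·4 = 36.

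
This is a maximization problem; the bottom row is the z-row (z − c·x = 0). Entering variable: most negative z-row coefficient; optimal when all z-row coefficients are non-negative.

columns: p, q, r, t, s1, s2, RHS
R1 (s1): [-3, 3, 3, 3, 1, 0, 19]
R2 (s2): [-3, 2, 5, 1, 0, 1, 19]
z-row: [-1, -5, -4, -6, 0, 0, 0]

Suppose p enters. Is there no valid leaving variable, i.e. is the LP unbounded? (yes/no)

yes

Every constraint-row entry in column p is ≤ 0, so increasing p is unbounded.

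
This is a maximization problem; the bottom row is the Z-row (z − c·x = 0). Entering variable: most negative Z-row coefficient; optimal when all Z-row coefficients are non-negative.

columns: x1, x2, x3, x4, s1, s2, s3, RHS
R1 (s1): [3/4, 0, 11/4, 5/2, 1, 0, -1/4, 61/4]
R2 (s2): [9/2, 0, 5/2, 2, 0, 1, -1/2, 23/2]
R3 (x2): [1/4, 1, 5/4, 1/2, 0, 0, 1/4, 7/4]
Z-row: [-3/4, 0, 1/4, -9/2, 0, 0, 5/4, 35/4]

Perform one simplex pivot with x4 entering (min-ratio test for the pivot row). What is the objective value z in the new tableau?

49/2

Ratio test on column x4 — row 1: (61/4)/(5/2) = 61/10; row 2: (23/2)/2 = 23/4; row 3: (7/4)/(1/2) = 7/2. Minimum is 7/2 at row 3 (x2 leaves); pivot element 1/2.
Pivot on row 3; the Z-row RHS becomes 35/4 − (-9/2)·(7/2) = 49/2.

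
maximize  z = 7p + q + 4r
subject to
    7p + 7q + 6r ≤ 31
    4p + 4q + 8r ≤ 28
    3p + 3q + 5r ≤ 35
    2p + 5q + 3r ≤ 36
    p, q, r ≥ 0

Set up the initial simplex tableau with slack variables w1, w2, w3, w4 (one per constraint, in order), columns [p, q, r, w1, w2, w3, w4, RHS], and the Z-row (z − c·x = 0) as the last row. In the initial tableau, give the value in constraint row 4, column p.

Constraint 4 has coefficient 2 on p.

2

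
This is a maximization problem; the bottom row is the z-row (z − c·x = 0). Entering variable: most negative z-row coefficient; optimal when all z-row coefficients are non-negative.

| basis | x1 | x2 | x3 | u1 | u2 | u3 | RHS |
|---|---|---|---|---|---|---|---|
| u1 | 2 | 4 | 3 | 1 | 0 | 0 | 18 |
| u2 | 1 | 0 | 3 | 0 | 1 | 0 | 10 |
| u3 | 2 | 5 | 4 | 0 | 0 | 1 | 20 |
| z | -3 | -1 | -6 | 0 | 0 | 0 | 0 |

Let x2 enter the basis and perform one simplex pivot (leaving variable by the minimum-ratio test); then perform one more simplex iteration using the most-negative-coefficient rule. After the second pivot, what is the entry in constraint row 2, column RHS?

10/3

Ratio test on column x2 — row 1: 18/4 = 9/2; row 2: entry 0 ≤ 0; row 3: 20/5 = 4. Minimum is 4 at row 3 (u3 leaves); pivot element 5.
Divide row 3 by 5; eliminate column x2 from the other rows.
Second iteration: most negative z-row entry is -26/5 in column x3, so x3 enters.
Ratio test on column x3 — row 1: entry -1/5 ≤ 0; row 2: 10/3 = 10/3; row 3: 4/(4/5) = 5. Minimum is 10/3 at row 2 (u2 leaves); pivot element 3.
Divide row 2 by 3; eliminate column x3 from the other rows.
After both pivots, the entry at constraint row 2, column RHS is 10/3.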